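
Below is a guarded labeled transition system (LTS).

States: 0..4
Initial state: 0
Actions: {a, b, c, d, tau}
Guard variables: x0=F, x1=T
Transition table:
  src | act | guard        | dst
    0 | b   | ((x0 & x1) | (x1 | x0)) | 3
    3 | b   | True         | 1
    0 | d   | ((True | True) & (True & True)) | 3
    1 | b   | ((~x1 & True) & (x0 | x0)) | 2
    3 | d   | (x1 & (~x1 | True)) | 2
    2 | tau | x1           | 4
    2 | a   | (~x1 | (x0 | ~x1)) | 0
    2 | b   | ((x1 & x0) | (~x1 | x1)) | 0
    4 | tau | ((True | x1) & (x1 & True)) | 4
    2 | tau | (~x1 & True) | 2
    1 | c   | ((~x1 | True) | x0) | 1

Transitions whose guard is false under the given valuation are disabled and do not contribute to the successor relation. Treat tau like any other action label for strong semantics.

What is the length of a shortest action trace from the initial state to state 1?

Breadth-first toward 1:
  depth 0: {0}
  depth 1: {3}
  depth 2: {1,2}
first hit 1 at d=2 via b·b

Answer: 2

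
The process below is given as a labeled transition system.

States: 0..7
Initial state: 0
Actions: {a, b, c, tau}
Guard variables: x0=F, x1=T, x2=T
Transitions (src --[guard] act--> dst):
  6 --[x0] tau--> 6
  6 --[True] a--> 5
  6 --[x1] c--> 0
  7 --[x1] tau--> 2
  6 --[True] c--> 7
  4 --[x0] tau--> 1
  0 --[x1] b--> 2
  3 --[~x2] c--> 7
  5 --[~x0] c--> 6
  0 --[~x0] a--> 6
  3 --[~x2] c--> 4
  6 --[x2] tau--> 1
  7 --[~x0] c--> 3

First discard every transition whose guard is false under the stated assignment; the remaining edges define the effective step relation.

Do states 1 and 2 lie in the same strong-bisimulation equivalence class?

Answer: BISIMILAR

Trace:
Bisimulation quotient by refinement:
  P[0] = {{0,1,2,3,4,5,6,7}}
  P[1] = {{0},{1,2,3,4},{5},{6},{7}}
stable after 2 split(s): 5 block(s)
1∈{1,2,3,4}, 2∈{1,2,3,4}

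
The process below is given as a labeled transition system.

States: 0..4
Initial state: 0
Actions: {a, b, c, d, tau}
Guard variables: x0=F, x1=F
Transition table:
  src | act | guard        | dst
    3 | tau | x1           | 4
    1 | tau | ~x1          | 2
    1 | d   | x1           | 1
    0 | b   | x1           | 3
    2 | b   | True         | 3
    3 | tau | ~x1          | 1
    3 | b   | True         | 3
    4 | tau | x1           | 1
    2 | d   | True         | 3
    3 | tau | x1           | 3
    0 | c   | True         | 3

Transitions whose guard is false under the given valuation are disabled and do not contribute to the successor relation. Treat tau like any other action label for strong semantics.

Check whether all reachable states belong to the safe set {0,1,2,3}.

Answer: INVARIANT HOLDS

Trace:
Inv-set: {0,1,2,3}
Reach set: {0,1,2,3}
  0: ok
  1: ok
  2: ok
  3: ok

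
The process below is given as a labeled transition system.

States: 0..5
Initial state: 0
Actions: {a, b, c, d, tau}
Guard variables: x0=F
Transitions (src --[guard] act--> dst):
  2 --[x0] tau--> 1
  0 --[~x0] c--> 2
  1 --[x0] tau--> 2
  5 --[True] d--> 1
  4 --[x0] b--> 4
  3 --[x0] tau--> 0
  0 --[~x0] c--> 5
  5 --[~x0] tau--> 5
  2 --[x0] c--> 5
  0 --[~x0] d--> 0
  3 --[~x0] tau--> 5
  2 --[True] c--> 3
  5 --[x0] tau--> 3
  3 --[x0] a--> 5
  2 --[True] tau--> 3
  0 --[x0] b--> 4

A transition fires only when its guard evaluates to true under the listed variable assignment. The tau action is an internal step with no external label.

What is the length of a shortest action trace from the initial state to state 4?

Answer: UNREACHABLE

Working:
BFS to 4:
  Layer 0: {0}
  Layer 1: {2,5}
  Layer 2: {1,3}
4 never appears.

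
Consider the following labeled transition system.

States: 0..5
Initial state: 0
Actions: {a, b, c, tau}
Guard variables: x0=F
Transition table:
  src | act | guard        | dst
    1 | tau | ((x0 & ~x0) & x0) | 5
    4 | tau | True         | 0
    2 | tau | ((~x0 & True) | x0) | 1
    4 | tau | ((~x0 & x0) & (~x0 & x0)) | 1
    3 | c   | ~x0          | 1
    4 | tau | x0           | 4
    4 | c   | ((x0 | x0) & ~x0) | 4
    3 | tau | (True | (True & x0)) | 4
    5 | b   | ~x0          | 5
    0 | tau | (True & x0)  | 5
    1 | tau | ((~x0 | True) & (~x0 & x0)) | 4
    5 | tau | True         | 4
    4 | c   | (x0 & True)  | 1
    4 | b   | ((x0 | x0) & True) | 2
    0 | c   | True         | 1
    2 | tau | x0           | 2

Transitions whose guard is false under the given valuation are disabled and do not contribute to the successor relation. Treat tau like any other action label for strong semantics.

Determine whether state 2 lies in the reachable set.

7 transition(s) survive guard evaluation.
L0 = {0}
L1 = {1}  cumulative {0,1}
Reach set: {0,1}

Answer: UNREACHABLE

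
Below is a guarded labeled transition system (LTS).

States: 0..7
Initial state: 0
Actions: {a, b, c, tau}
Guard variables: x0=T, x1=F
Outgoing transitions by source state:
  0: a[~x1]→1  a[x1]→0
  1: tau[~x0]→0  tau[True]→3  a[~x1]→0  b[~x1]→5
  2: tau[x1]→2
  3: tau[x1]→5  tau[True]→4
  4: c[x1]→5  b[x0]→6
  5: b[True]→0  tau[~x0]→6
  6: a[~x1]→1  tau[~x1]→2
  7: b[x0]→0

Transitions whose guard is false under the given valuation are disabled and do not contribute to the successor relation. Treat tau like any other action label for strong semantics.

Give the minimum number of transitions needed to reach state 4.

Answer: 3

Analysis:
BFS to 4:
  depth 0: {0}
  depth 1: {1}
  depth 2: {3,5}
  depth 3: {4}
depth(4)=3, e.g. a·tau·tau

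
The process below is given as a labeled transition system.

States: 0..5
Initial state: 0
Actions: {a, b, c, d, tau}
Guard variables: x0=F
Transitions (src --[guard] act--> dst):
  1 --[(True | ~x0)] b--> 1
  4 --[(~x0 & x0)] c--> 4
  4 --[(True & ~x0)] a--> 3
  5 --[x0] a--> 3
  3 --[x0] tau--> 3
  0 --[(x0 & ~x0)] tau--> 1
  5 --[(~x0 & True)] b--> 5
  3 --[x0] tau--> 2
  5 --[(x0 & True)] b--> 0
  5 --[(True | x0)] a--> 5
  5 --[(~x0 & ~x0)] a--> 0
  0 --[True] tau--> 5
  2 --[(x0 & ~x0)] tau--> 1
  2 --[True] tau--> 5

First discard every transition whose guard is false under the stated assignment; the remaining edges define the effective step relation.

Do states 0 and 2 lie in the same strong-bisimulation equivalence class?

Bisimulation quotient by refinement:
  π0 = {{0,1,2,3,4,5}}
  π1 = {{0,2},{1},{3},{4},{5}}
5 equivalence class(es) (converged in 2)
class of 0: {0,2}; class of 2: {0,2}

Answer: BISIMILAR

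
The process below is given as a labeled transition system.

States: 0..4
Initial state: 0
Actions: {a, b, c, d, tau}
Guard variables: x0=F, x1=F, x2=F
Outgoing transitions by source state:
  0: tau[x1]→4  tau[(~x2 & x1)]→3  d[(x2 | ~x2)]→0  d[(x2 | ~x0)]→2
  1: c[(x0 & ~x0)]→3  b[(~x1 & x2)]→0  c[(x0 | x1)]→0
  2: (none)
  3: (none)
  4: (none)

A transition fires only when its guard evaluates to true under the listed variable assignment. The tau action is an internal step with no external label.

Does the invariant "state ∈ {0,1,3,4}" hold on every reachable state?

Answer: INVARIANT VIOLATED at state 2

Analysis:
Allowed set {0,1,3,4}
Reachable = {0,2}
  0: ✓
  2: VIOLATES
counterexample path to 2: d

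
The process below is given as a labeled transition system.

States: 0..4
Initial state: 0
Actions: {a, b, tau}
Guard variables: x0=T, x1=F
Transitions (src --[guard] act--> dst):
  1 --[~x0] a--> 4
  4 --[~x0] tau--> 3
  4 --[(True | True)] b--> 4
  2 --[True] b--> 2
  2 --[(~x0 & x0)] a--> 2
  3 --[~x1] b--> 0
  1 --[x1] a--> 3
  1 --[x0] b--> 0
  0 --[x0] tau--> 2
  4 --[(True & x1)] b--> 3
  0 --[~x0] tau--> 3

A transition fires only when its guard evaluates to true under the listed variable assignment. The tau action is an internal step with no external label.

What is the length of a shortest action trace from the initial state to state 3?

Breadth-first toward 3:
  Layer 0: {0}
  Layer 1: {2}
3 never appears.

Answer: UNREACHABLE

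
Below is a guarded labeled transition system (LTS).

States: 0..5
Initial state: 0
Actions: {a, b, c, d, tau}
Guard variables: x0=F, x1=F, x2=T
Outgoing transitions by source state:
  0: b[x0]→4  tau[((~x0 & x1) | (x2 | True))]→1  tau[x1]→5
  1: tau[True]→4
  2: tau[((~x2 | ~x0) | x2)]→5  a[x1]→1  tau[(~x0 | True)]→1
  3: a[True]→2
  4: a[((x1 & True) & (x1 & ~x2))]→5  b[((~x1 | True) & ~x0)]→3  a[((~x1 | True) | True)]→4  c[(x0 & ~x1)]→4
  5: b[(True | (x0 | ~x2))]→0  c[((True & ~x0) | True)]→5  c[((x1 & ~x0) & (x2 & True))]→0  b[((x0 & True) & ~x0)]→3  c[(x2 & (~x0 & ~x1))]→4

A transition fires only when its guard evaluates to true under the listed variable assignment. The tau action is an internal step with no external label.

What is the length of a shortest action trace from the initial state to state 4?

Breadth-first toward 4:
  L0 = {0}
  L1 = {1}
  L2 = {4}
first hit 4 at d=2 via tau·tau

Answer: 2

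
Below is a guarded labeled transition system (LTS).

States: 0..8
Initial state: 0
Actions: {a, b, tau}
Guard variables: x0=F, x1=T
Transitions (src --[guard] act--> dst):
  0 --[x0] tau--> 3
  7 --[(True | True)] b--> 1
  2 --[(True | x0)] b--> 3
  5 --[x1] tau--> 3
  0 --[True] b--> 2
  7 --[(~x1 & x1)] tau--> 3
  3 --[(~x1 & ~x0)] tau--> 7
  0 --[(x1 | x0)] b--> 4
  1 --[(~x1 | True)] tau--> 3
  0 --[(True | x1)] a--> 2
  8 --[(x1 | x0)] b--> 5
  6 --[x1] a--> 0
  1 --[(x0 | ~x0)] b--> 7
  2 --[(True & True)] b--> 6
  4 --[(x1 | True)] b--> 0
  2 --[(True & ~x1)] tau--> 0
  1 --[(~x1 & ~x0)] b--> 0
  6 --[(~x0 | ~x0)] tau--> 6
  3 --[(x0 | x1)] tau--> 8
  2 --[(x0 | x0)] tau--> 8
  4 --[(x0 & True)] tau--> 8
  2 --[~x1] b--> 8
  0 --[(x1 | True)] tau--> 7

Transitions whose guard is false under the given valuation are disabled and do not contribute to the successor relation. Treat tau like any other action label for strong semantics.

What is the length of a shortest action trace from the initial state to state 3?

Layered search for 3:
  L0 = {0}
  L1 = {2,4,7}
  L2 = {1,3,6}
depth(3)=2, e.g. a·b

Answer: 2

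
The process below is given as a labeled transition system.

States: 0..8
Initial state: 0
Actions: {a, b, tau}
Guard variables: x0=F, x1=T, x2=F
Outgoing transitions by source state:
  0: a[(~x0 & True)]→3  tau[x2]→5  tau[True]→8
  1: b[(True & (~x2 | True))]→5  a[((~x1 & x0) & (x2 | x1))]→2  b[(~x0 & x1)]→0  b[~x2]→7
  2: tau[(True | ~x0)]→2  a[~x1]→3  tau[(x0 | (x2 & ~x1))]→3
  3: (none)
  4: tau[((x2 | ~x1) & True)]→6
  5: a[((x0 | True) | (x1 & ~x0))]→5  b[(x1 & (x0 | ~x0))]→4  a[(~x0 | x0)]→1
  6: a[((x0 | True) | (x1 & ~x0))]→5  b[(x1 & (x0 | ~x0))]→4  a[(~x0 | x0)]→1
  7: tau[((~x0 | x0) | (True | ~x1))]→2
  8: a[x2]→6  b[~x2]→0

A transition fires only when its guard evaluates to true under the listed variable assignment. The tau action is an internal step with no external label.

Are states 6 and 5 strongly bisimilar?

Answer: BISIMILAR

Working:
Refine partition for ~:
  π0 = {{0,1,2,3,4,5,6,7,8}}
  π1 = {{0},{1,8},{2,7},{3,4},{5,6}}
  π2 = {{0},{1},{2,7},{3,4},{5,6},{8}}
6 equivalence class(es) (converged in 3)
class of 6: {5,6}; class of 5: {5,6}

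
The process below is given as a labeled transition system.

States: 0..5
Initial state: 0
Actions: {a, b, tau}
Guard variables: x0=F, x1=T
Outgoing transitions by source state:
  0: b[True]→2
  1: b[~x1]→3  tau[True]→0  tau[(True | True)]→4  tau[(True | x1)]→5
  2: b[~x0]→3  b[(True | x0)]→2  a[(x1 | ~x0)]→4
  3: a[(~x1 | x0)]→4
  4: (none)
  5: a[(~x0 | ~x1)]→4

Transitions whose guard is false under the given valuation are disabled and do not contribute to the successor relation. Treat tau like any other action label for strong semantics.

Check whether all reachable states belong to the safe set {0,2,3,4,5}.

Answer: INVARIANT HOLDS

Analysis:
Safe = {0,2,3,4,5}
R = {0,2,3,4}
  0: safe
  2: safe
  3: safe
  4: safe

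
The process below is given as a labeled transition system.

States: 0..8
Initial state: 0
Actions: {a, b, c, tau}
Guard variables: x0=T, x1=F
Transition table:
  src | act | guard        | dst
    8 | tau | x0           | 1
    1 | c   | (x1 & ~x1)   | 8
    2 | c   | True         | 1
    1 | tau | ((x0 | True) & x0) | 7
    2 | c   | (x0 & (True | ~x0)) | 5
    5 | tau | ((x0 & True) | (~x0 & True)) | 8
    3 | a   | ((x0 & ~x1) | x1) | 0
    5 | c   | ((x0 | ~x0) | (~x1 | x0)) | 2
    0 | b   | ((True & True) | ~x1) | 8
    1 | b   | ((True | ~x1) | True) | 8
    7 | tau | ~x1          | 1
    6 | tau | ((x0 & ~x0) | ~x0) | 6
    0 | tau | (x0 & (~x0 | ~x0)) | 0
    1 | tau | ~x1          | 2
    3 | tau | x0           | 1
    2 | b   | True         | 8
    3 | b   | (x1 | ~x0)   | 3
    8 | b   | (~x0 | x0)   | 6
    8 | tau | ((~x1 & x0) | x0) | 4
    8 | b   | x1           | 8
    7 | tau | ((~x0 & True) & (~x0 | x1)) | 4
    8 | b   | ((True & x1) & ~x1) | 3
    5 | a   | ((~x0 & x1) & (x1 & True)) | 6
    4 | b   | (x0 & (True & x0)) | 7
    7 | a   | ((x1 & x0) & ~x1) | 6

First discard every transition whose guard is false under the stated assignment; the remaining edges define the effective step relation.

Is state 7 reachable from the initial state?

Answer: REACHABLE

Trace:
Guard filter leaves 16 enabled edge(s).
L0 = {0}
L1 = {8}  cumulative {0,8}
L2 = {1,4,6}  cumulative {0,1,4,6,8}
L3 = {2,7}  cumulative {0,1,2,4,6,7,8}
L4 = {5}  cumulative {0,1,2,4,5,6,7,8}
R = {0,1,2,4,5,6,7,8}
witness 7: b·tau·tau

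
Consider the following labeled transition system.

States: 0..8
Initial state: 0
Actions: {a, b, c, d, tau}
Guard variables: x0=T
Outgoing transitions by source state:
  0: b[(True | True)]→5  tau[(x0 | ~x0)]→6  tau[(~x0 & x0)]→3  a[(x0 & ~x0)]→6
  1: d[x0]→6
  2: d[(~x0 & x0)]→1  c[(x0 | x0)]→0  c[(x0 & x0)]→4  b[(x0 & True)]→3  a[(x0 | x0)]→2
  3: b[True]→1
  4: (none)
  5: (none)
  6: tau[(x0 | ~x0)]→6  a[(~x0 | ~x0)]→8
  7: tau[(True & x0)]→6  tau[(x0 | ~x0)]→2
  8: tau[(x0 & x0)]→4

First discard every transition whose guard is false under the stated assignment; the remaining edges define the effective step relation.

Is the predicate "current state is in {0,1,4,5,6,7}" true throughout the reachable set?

Inv-set: {0,1,4,5,6,7}
Reach set: {0,5,6}
  0: ok
  5: ok
  6: ok

Answer: INVARIANT HOLDS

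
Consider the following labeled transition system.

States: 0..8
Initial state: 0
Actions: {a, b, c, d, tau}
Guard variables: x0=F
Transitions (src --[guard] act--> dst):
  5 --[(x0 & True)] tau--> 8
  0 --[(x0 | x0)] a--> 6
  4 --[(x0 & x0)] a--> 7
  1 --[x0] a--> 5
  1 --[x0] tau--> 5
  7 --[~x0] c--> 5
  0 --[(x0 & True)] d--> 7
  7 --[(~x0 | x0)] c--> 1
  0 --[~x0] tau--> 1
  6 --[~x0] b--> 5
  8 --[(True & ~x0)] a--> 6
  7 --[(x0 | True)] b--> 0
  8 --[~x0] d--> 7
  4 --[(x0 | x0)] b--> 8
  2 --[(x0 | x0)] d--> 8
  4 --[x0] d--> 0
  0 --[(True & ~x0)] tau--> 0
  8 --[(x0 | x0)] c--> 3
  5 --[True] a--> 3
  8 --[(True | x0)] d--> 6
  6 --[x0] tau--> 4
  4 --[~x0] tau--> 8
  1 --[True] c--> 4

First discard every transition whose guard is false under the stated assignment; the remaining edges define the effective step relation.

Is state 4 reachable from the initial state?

Guard filter leaves 12 enabled edge(s).
depth 0: {0}
depth 1: {1}  total {0,1}
depth 2: {4}  total {0,1,4}
depth 3: {8}  total {0,1,4,8}
depth 4: {6,7}  total {0,1,4,6,7,8}
depth 5: {5}  total {0,1,4,5,6,7,8}
depth 6: {3}  total {0,1,3,4,5,6,7,8}
R = {0,1,3,4,5,6,7,8}
Path to 4: tau·c

Answer: REACHABLE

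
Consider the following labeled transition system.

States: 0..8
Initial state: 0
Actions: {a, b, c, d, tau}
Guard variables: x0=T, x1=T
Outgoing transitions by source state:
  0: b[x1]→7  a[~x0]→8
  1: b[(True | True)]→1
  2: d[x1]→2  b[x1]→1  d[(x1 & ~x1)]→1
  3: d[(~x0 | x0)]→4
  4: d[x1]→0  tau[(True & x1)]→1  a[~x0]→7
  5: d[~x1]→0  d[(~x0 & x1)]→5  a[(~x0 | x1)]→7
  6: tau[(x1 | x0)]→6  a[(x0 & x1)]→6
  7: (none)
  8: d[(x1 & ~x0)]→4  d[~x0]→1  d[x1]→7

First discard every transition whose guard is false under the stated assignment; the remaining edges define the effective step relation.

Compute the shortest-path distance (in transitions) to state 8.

Answer: UNREACHABLE

Analysis:
Layered search for 8:
  L0 = {0}
  L1 = {7}
8 never appears.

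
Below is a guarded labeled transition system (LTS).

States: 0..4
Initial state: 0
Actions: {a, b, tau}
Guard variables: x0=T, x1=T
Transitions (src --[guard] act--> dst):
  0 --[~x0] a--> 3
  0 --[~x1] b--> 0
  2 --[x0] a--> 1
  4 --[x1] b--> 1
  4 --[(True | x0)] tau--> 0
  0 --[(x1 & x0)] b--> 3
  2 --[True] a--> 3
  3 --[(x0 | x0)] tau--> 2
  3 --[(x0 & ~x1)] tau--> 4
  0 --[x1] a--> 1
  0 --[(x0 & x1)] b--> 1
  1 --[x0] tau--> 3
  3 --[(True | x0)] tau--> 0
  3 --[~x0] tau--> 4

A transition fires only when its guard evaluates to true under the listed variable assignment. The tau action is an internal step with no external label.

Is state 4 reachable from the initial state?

After dropping false guards: 10 live edges.
depth 0: {0}
depth 1: {1,3}  cumulative {0,1,3}
depth 2: {2}  cumulative {0,1,2,3}
R = {0,1,2,3}

Answer: UNREACHABLE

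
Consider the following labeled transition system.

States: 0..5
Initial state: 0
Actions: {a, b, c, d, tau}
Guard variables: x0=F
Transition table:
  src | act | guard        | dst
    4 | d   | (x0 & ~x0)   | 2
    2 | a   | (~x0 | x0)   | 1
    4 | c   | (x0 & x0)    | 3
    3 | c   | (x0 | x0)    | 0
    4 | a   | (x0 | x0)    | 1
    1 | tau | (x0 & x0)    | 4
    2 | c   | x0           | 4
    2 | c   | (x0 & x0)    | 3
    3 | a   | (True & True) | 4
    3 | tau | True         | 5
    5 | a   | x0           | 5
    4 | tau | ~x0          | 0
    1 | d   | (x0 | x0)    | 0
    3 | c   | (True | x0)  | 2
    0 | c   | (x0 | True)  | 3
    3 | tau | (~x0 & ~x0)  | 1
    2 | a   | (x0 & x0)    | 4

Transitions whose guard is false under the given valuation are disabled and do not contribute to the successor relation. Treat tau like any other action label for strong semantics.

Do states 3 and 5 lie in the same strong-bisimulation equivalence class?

Refine partition for ~:
  π0 = {{0,1,2,3,4,5}}
  π1 = {{0},{1,5},{2},{3},{4}}
stable after 2 split(s): 5 block(s)
[3]={3}  [5]={1,5}

Answer: NOT BISIMILAR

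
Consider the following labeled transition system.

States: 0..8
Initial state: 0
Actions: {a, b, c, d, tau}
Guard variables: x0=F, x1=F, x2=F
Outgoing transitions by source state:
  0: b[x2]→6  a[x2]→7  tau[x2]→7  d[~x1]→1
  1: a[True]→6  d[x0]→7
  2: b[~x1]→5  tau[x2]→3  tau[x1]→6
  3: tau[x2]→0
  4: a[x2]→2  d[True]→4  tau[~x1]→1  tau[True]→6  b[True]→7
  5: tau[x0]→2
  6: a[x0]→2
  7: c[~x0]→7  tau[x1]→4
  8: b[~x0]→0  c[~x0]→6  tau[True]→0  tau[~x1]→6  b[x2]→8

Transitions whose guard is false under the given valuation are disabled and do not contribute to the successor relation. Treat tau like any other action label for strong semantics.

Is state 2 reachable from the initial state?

Answer: UNREACHABLE

Analysis:
After dropping false guards: 12 live edges.
L0 = {0}
L1 = {1}  now seen {0,1}
L2 = {6}  now seen {0,1,6}
Reachable = {0,1,6}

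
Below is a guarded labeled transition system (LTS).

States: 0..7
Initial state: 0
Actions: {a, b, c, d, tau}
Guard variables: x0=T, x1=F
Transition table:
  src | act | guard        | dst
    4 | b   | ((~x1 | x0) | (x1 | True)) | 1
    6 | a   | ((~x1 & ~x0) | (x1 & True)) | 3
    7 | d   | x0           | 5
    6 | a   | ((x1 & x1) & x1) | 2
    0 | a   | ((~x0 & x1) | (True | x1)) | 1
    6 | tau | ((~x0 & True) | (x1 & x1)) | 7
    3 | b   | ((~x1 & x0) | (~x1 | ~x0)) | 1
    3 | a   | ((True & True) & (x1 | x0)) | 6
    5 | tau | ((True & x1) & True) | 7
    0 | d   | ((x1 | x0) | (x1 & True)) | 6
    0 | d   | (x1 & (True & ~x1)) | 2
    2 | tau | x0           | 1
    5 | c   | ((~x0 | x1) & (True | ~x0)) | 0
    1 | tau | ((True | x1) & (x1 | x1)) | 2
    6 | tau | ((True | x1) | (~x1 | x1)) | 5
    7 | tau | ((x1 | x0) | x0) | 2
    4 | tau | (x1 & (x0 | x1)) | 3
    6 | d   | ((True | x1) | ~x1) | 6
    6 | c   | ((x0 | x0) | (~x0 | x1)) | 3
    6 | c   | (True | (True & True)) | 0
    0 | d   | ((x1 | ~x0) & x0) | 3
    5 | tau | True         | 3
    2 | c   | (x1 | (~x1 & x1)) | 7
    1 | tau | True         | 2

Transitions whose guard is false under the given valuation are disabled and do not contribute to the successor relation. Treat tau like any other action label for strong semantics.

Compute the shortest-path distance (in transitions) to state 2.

Breadth-first toward 2:
  depth 0: {0}
  depth 1: {1,6}
  depth 2: {2,3,5}
2 enters at depth 2; path a·tau

Answer: 2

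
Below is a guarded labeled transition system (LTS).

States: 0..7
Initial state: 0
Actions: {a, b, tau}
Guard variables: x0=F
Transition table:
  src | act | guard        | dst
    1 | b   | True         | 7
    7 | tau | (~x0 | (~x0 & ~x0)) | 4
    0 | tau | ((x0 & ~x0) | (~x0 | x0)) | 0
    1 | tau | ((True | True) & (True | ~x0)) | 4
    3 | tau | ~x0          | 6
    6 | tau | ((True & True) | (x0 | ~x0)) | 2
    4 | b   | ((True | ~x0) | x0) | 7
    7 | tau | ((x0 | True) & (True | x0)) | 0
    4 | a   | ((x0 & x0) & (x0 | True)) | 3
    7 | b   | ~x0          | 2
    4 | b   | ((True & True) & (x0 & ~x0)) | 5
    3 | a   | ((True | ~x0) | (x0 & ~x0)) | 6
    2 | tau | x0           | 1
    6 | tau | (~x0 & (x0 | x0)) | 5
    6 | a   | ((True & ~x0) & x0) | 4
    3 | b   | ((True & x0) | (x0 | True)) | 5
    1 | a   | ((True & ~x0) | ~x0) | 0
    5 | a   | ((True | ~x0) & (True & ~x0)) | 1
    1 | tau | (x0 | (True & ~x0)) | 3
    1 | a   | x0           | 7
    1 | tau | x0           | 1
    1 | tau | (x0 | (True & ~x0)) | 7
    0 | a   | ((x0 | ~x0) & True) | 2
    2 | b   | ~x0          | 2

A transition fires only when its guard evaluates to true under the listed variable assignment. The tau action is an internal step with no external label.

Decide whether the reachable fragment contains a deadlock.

R = {0,2}
  0: a→2  tau→0  [deg 2]
  2: b→2  [deg 1]

Answer: DEADLOCK-FREE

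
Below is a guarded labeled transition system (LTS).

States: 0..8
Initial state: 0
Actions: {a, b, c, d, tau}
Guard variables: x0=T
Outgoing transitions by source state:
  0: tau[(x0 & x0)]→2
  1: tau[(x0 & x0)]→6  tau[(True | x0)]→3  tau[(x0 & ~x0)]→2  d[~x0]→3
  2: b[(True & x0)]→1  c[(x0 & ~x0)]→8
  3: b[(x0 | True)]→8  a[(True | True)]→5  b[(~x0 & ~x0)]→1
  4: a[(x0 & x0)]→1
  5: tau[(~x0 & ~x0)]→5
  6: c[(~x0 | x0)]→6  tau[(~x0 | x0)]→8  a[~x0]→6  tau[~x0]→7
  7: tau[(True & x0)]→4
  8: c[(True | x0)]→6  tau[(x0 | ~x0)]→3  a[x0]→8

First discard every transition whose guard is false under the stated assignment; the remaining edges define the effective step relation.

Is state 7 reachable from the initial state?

Answer: UNREACHABLE

Analysis:
Guard filter leaves 13 enabled edge(s).
L0 = {0}
L1 = {2}  total {0,2}
L2 = {1}  total {0,1,2}
L3 = {3,6}  total {0,1,2,3,6}
L4 = {5,8}  total {0,1,2,3,5,6,8}
Reachable = {0,1,2,3,5,6,8}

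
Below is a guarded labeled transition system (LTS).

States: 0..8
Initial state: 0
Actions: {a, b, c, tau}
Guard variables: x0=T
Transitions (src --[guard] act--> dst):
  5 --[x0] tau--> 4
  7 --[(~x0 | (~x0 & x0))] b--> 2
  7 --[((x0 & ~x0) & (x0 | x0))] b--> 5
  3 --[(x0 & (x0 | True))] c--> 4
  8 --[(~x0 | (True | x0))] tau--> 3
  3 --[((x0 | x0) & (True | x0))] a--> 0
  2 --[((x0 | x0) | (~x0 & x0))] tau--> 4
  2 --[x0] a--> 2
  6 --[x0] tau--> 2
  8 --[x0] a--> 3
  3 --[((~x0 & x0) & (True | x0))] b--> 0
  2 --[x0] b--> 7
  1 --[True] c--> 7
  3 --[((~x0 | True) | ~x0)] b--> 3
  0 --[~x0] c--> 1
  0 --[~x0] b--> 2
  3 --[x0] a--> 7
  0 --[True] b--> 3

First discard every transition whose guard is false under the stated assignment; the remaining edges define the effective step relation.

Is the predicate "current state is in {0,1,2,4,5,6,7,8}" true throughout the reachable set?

Inv-set: {0,1,2,4,5,6,7,8}
Reach set: {0,3,4,7}
  0: ok
  3: VIOLATES
  4: ok
  7: ok
counterexample path to 3: b

Answer: INVARIANT VIOLATED at state 3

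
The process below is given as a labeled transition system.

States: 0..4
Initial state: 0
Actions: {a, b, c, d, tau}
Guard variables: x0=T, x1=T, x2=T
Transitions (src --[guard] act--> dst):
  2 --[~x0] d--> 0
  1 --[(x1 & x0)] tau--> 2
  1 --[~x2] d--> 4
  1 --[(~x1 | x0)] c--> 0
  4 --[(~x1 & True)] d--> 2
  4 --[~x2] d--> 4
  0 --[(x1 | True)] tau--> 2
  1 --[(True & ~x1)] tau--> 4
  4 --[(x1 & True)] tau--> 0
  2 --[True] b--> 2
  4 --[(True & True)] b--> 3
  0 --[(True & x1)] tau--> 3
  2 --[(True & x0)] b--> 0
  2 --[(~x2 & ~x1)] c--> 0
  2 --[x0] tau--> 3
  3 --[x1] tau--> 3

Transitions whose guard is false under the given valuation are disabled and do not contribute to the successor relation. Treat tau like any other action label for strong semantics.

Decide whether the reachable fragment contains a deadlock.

Reachable = {0,2,3}
  0: tau→2  tau→3  [2 out]
  2: b→0  b→2  tau→3  [3 out]
  3: tau→3  [1 out]

Answer: DEADLOCK-FREE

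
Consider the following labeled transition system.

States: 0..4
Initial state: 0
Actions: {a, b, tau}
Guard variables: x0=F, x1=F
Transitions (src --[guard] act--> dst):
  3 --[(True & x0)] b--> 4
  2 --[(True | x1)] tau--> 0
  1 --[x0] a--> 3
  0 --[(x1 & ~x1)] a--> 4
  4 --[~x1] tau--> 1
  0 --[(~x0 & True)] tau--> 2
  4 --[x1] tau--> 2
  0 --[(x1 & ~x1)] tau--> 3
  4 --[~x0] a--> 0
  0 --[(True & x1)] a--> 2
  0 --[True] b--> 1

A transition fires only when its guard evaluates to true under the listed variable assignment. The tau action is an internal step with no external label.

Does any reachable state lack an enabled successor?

Reachable = {0,1,2}
  0: b→1  tau→2  [2 out]
  1: ∅  [STUCK]
  2: tau→0  [1 out]
witness 1: b

Answer: DEADLOCK at state 1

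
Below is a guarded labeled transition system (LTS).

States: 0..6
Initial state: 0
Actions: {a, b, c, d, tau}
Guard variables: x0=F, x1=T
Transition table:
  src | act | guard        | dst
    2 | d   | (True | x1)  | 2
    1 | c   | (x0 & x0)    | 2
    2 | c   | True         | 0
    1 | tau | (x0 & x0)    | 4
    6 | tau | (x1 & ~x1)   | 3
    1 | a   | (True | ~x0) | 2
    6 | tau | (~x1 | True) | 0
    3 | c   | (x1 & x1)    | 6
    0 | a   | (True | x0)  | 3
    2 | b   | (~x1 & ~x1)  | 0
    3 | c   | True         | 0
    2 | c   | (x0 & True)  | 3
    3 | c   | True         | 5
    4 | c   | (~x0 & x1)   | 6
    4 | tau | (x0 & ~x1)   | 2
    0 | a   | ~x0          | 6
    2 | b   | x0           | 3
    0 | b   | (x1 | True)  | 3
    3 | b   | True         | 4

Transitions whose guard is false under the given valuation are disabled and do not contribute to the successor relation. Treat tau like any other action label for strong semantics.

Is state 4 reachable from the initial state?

Guard filter leaves 12 enabled edge(s).
depth 0: {0}
depth 1: {3,6}  now seen {0,3,6}
depth 2: {4,5}  now seen {0,3,4,5,6}
Reach set: {0,3,4,5,6}
trace reaching 4: a·b

Answer: REACHABLE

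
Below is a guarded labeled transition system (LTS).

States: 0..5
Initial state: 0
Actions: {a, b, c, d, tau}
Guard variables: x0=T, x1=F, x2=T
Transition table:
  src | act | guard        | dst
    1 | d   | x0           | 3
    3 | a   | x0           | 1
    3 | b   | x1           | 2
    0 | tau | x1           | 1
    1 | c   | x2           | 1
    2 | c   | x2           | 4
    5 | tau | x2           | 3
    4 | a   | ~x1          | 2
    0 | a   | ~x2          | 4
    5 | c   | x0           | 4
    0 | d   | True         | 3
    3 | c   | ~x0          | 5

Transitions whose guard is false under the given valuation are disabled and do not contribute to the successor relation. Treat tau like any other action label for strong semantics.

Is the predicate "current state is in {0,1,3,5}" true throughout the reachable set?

Allowed set {0,1,3,5}
Reachable = {0,1,3}
  0: ok
  1: ok
  3: ok

Answer: INVARIANT HOLDS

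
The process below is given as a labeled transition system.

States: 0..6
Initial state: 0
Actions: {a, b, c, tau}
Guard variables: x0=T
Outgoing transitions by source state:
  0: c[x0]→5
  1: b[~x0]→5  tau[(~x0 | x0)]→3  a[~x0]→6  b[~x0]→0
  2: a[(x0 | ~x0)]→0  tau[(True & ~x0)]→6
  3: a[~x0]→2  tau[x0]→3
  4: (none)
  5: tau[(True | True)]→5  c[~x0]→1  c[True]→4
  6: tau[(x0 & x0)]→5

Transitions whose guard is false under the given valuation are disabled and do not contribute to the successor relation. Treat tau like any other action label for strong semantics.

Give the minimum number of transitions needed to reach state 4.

Breadth-first toward 4:
  L0 = {0}
  L1 = {5}
  L2 = {4}
4 enters at depth 2; path c·c

Answer: 2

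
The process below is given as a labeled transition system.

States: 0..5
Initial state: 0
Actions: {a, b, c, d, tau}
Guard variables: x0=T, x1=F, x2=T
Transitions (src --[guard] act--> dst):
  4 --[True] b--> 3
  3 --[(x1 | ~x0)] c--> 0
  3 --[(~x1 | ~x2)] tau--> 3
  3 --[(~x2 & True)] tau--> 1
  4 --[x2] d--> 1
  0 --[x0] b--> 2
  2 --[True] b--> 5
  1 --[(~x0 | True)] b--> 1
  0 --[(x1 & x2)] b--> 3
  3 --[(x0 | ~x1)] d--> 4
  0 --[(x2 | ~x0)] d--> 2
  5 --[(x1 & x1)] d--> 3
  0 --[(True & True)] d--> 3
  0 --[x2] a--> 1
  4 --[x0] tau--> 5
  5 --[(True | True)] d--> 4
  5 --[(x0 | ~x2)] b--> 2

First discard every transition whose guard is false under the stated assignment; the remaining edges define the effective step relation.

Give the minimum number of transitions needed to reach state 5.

BFS to 5:
  L0 = {0}
  L1 = {1,2,3}
  L2 = {4,5}
5 enters at depth 2; path b·b

Answer: 2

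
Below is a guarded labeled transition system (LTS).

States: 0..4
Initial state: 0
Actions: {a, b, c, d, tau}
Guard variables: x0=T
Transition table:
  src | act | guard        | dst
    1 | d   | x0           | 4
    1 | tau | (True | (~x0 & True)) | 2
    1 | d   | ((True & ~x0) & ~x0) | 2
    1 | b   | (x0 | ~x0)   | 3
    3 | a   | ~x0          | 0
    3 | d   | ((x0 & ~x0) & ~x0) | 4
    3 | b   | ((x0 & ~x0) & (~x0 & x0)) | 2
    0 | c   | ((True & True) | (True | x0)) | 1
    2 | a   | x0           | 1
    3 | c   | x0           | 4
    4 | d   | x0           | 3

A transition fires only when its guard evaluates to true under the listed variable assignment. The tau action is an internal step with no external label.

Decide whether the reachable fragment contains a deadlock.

Reachable = {0,1,2,3,4}
  0: c→1  [1 exit(s)]
  1: b→3  d→4  tau→2  [3 exit(s)]
  2: a→1  [1 exit(s)]
  3: c→4  [1 exit(s)]
  4: d→3  [1 exit(s)]

Answer: DEADLOCK-FREE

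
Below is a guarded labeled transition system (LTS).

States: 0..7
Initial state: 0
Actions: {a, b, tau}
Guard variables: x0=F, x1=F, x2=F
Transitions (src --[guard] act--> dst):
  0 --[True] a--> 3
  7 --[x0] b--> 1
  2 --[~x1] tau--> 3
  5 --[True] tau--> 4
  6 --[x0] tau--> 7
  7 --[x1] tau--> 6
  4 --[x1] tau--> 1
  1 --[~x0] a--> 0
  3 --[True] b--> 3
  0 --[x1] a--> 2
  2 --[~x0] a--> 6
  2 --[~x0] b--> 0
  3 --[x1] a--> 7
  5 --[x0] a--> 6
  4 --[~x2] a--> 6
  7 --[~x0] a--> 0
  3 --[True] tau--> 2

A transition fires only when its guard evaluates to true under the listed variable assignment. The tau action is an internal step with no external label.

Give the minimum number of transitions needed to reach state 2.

BFS to 2:
  L0 = {0}
  L1 = {3}
  L2 = {2}
2 enters at depth 2; path a·tau

Answer: 2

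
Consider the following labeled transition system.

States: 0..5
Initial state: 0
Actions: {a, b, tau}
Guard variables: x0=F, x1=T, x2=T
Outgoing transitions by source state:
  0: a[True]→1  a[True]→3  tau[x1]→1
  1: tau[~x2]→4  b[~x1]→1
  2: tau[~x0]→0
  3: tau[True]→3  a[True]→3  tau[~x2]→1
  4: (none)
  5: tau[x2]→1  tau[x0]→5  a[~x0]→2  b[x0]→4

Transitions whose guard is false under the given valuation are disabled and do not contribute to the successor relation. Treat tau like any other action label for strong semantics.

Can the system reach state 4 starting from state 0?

8 transition(s) survive guard evaluation.
depth 0: {0}
depth 1: {1,3}  now seen {0,1,3}
Reachable = {0,1,3}

Answer: UNREACHABLE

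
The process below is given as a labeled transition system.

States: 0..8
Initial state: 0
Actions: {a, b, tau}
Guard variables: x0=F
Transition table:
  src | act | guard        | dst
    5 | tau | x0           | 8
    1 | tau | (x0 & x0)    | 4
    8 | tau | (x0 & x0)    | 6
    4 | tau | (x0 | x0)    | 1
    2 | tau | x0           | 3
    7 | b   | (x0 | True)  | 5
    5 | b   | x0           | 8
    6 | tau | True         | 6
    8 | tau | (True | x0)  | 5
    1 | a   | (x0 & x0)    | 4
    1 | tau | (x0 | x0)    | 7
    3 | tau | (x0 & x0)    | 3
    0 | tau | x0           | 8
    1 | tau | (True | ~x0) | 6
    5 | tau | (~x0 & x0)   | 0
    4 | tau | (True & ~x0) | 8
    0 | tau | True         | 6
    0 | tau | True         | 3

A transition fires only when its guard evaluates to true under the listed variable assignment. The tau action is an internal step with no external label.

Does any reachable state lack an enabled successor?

R = {0,3,6}
  0: tau→3  tau→6  [2 out]
  3: ∅  [no exit]
  6: tau→6  [1 out]
trace reaching 3: tau

Answer: DEADLOCK at state 3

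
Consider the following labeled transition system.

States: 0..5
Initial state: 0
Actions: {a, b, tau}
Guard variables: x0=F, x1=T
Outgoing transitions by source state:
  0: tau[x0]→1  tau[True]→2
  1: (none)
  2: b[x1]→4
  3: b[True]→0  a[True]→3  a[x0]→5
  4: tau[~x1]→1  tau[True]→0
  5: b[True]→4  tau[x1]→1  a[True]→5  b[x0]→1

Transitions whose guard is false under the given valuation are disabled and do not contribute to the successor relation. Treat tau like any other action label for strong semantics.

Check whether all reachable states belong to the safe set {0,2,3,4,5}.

Answer: INVARIANT HOLDS

Working:
Allowed set {0,2,3,4,5}
R = {0,2,4}
  0: ok
  2: ok
  4: ok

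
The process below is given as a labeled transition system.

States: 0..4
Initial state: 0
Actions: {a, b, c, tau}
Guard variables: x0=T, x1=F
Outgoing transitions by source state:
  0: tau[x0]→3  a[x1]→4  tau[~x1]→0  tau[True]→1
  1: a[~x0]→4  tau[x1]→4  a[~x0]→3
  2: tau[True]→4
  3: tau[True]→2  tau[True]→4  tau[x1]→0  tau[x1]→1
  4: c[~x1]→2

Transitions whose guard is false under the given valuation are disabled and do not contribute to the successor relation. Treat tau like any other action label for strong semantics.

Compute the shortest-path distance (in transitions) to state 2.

Answer: 2

Analysis:
Layered search for 2:
  L0 = {0}
  L1 = {1,3}
  L2 = {2,4}
first hit 2 at d=2 via tau·tau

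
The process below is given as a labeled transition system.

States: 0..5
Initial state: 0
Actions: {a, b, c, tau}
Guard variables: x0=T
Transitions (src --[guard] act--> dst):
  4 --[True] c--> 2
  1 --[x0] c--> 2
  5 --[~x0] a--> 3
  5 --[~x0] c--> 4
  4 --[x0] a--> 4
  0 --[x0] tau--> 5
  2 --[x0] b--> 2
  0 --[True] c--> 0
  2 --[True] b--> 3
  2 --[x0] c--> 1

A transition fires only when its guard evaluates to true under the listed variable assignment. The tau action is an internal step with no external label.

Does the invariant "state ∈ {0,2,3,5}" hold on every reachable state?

Inv-set: {0,2,3,5}
Reachable = {0,5}
  0: safe
  5: safe

Answer: INVARIANT HOLDS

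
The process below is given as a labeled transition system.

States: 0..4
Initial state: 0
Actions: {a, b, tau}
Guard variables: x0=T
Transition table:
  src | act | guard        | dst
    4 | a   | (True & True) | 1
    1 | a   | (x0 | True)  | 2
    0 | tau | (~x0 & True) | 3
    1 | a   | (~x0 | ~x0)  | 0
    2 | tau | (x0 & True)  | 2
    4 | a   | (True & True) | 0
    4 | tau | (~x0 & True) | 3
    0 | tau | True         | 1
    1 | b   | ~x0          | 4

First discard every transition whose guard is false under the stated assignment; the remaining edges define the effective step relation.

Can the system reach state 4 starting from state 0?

Answer: UNREACHABLE

Working:
After dropping false guards: 5 live edges.
L0 = {0}
L1 = {1}  total {0,1}
L2 = {2}  total {0,1,2}
Reachable = {0,1,2}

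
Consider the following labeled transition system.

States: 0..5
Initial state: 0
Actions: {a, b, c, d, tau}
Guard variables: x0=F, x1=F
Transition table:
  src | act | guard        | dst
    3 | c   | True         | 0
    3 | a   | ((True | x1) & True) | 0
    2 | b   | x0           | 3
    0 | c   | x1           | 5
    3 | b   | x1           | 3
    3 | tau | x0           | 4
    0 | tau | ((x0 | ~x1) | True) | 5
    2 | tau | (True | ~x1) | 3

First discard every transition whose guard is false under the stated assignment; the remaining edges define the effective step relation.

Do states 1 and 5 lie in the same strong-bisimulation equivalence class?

Answer: BISIMILAR

Working:
Compute ~ classes (split until stable):
  π0 = {{0,1,2,3,4,5}}
  π1 = {{0,2},{1,4,5},{3}}
  π2 = {{0},{1,4,5},{2},{3}}
stable after 3 split(s): 4 block(s)
1∈{1,4,5}, 5∈{1,4,5}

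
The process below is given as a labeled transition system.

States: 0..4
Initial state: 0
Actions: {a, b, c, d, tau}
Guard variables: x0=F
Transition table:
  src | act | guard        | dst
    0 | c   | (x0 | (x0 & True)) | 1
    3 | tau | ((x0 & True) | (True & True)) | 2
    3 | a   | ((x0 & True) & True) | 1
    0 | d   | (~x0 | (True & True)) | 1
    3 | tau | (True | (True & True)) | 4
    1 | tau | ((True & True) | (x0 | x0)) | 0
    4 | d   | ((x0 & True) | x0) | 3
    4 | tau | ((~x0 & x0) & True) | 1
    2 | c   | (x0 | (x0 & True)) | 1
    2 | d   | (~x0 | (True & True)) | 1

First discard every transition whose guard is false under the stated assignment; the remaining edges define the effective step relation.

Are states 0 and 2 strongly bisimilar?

Compute ~ classes (split until stable):
  P[0] = {{0,1,2,3,4}}
  P[1] = {{0,2},{1,3},{4}}
  P[2] = {{0,2},{1},{3},{4}}
stable after 3 split(s): 4 block(s)
0∈{0,2}, 2∈{0,2}

Answer: BISIMILAR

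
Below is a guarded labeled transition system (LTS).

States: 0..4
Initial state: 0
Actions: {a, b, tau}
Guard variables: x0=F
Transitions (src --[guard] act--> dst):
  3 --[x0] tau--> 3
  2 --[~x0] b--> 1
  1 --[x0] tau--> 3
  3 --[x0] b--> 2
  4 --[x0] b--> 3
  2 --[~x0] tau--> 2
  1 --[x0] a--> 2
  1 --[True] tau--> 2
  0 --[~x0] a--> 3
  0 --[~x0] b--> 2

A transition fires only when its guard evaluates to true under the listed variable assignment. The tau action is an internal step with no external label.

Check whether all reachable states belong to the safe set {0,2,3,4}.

Answer: INVARIANT VIOLATED at state 1

Analysis:
Allowed set {0,2,3,4}
Reachable = {0,1,2,3}
  0: safe
  1: ✗ unsafe
  2: safe
  3: safe
reach 1 via b·b — violates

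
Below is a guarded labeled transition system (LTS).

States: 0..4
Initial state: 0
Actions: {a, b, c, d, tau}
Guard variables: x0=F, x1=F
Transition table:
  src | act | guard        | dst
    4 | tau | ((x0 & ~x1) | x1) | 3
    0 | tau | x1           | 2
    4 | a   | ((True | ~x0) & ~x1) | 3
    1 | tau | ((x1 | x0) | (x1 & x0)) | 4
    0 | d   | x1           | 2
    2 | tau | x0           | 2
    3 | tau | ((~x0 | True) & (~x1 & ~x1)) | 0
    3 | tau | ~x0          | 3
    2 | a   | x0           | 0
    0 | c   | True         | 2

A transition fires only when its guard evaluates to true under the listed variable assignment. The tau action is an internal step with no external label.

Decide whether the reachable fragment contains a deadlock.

Answer: DEADLOCK at state 2

Trace:
Reach set: {0,2}
  0: c→2  [1 exit(s)]
  2: ∅  [no exit]
witness 2: c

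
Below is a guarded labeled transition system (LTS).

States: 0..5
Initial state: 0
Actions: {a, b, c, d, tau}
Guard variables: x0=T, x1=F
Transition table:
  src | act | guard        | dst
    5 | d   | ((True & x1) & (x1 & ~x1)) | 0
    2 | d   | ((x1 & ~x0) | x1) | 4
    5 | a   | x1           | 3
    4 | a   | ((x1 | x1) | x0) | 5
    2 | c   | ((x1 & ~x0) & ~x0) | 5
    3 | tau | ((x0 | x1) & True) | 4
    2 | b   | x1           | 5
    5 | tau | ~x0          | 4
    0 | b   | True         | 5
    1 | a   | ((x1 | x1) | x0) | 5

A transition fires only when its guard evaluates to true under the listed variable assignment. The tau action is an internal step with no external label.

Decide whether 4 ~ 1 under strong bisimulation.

Bisimulation quotient by refinement:
  P[0] = {{0,1,2,3,4,5}}
  P[1] = {{0},{1,4},{2,5},{3}}
stable after 2 split(s): 4 block(s)
class of 4: {1,4}; class of 1: {1,4}

Answer: BISIMILAR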